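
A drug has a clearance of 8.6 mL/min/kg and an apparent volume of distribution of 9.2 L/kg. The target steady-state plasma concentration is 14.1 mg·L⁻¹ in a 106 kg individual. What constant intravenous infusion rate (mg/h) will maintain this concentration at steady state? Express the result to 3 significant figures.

CL = 8.6 mL/min/kg × 106 kg = 911.6 mL/min = 911.6 × 60/1000 = 54.70 L/h
Rate = CL × Css = 54.70 × 14.1 = 771.3 mg/h

771 mg/h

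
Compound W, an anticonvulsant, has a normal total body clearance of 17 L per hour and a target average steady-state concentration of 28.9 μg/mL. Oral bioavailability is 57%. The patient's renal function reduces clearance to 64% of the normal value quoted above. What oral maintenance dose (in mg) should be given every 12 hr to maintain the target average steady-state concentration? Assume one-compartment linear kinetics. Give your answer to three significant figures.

Patient clearance = 0.64 × 17.00 = 10.88 L/h
At steady state, dose per interval replaces the amount cleared in that interval: F·D/τ = CL·Css.
D = CL × Css × τ / F = 10.88 × 28.9 × 12 / 0.57 = 6620 mg

6620 mg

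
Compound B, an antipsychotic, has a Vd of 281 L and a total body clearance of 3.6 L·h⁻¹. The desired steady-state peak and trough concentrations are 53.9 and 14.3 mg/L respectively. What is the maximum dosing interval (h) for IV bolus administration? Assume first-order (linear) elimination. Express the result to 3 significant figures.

k = CL / Vd = 3.600 / 281.0 = 0.01281 h⁻¹
Between IV bolus doses, concentration decays as C = C₀·e^(−kτ), so C_peak/C_trough = e^(kτ).
τ_max = ln(C_peak/C_trough) / k = ln(53.9/14.3) / 0.01281 = 1.327 / 0.01281 = 103.6 h

104 h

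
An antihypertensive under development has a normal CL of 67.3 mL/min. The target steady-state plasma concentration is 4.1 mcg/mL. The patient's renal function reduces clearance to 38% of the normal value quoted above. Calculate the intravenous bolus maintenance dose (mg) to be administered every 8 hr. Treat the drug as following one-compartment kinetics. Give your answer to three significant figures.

CL = 67.3 mL/min × 60/1000 = 4.038 L/h
Patient clearance = 0.38 × 4.038 = 1.534 L/h
At steady state, dose per interval replaces the amount cleared in that interval: D/τ = CL·Css.
D = CL × Css × τ = 1.534 × 4.1 × 8 = 50.32 mg

50.3 mg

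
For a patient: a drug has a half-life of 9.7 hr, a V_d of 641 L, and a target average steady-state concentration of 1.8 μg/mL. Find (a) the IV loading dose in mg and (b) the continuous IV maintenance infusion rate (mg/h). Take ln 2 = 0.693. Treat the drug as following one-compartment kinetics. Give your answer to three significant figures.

(a) 1150 mg; (b) 82.4 mg/h

LD = Vd × C = 641.0 × 1.8 = 1154 mg
CL = 0.693 × Vd / t½ = 0.693 × 641.0 / 9.7 = 45.80 L/h
Infusion rate = CL × Css = 45.80 × 1.8 = 82.44 mg/h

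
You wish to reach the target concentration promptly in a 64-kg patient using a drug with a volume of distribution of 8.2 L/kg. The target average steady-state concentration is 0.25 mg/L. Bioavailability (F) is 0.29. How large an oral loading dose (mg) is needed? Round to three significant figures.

Vd(total) = 64 kg × 8.2 L/kg = 524.8 L
The loading dose fills Vd to the target concentration.
LD = Vd × C / F = 524.8 × 0.2500 / 0.29 = 452.4 mg

452 mg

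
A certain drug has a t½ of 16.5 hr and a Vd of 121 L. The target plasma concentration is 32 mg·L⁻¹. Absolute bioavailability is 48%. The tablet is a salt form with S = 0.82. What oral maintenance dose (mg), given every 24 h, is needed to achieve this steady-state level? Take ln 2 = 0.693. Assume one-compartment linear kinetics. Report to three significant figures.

k = 0.693/16.5 = 0.04200 h⁻¹, so CL = k·Vd = 0.04200 × 121.0 = 5.082 L/h
D = CL × Css × τ / F / S = 5.082 × 32 × 24 / 0.48 / 0.82 = 9916 mg

9920 mg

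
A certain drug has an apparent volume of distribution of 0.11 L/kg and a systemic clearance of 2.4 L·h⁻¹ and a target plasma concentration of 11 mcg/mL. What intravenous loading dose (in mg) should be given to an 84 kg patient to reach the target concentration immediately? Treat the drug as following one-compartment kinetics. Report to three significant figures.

102 mg

Vd(total) = 84 kg × 0.11 L/kg = 9.240 L
LD = Vd × C = 9.240 × 11.00 = 101.6 mg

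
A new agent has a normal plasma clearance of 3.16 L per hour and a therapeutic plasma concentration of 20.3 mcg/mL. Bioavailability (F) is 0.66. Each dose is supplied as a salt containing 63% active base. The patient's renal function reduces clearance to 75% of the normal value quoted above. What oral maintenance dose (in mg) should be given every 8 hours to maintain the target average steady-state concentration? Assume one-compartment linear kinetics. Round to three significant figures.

Patient clearance = 0.75 × 3.160 = 2.370 L/h
D = CL × Css × τ / F / S = 2.370 × 20.3 × 8 / 0.66 / 0.63 = 925.7 mg

926 mg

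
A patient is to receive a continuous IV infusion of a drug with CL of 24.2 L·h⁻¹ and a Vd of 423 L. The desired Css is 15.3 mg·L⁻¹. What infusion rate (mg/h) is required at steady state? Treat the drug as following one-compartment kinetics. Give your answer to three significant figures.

370 mg/h

Vd does not affect the maintenance rate; only clearance governs steady-state input.
Rate = CL × Css = 24.20 × 15.3 = 370.3 mg/h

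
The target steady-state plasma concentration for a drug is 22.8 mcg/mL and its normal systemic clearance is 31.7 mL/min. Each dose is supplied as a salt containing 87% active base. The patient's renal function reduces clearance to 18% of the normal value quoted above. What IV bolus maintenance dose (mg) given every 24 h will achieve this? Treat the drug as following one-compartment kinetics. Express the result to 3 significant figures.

215 mg

Convert clearance: 31.7 mL/min × 60 min/h ÷ 1000 mL/L = 1.902 L/h
Patient clearance = 0.18 × 1.902 = 0.3424 L/h
D = CL × Css × τ / S = 0.3424 × 22.8 × 24 / 0.87 = 215.4 mg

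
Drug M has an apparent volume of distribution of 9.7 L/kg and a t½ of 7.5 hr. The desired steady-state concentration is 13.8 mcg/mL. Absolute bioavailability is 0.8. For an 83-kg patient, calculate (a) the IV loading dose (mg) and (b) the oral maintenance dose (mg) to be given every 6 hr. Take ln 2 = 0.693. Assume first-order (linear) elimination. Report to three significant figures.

(a) 11100 mg; (b) 7700 mg

Vd = 9.7 L/kg × 83 kg = 805.1 L
LD = Vd × C = 805.1 × 13.8 = 11110 mg
CL = 0.693 × Vd / t½ = 0.693 × 805.1 / 7.5 = 74.39 L/h
D = CL × Css × τ / F = 74.39 × 13.8 × 6 / 0.8 = 7699 mg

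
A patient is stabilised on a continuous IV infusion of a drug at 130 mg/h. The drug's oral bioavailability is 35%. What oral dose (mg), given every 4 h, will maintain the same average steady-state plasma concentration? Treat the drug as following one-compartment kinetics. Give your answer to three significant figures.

To maintain the same Css, the systemic dosing rate must be unchanged: F·D/τ = infusion rate.
D = rate × τ / F = 130 × 4 / 0.35 = 1486 mg

1490 mg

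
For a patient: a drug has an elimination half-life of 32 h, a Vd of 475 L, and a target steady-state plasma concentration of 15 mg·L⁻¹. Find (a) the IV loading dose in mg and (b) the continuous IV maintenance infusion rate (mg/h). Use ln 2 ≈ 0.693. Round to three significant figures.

(a) 7130 mg; (b) 154 mg/h

LD = Vd × C = 475.0 × 15 = 7125 mg
CL = 0.693 × Vd / t½ = 0.693 × 475.0 / 32 = 10.29 L/h
Infusion rate = CL × Css = 10.29 × 15 = 154.4 mg/h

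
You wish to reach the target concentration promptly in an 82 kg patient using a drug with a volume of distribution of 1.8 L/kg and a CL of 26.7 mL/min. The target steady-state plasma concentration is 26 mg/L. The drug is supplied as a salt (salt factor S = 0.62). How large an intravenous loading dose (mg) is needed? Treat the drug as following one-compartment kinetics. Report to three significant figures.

Total Vd = 1.8 × 82 = 147.6 L
LD = Vd × C / S = 147.6 × 26.00 / 0.62 = 6190 mg

6190 mg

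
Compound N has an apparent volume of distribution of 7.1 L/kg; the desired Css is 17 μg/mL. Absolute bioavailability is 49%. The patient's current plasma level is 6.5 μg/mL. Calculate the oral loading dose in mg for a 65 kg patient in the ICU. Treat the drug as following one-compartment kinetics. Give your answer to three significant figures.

Vd = 7.1 L/kg × 65 kg = 461.5 L
The loading dose fills Vd to the target concentration.
Concentration deficit ΔC = 17 − 6.5 = 10.50 mg/L
LD = Vd × ΔC / F = 461.5 × 10.50 / 0.49 = 9889 mg

9890 mg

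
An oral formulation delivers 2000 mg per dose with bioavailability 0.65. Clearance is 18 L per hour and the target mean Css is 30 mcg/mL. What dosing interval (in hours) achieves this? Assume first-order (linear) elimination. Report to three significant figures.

2.41 h

F·D/τ = CL·Css → τ = F·D / (CL·Css).
τ = 0.65 × 2000 / (18 × 30) = 2.407 h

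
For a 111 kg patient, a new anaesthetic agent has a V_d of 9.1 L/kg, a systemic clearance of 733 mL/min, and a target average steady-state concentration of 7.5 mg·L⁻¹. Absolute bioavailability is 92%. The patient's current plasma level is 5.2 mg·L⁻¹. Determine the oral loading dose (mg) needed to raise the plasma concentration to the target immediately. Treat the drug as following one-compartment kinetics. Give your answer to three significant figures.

Total Vd = 9.1 × 111 = 1010 L
Concentration deficit ΔC = 7.5 − 5.2 = 2.300 mg/L
LD = Vd × ΔC / F = 1010 × 2.300 / 0.92 = 2525 mg

2530 mg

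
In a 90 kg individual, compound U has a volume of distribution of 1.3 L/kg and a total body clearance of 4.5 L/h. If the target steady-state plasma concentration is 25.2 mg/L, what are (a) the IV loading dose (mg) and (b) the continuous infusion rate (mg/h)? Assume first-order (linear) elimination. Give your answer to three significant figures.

(a) 2950 mg; (b) 113 mg/h

Vd(total) = 90 kg × 1.3 L/kg = 117.0 L
Loading dose = Vd × C = 117.0 × 25.2 = 2948 mg
Maintenance: replace elimination → rate = CL × Css = 4.500 × 25.2 = 113.4 mg/h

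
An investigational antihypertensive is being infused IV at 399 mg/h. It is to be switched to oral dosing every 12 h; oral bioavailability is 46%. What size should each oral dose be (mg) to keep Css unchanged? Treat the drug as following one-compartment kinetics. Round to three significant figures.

To maintain the same Css, the systemic dosing rate must be unchanged: F·D/τ = infusion rate.
D = rate × τ / F = 399 × 12 / 0.46 = 10410 mg

10400 mg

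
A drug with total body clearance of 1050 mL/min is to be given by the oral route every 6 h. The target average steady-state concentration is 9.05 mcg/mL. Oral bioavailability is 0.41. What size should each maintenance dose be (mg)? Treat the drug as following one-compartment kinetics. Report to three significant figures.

8340 mg

Convert clearance: 1050 mL/min × 60 min/h ÷ 1000 mL/L = 63.00 L/h
D = CL × Css × τ / F = 63.00 × 9.05 × 6 / 0.41 = 8344 mg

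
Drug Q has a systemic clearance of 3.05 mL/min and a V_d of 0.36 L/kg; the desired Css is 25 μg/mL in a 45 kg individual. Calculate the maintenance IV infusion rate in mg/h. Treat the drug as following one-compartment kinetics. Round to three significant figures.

4.58 mg/h

Convert clearance: 3.05 mL/min × 60 min/h ÷ 1000 mL/L = 0.1830 L/h
R₀ = 0.1830 × 25 = 4.575 mg/h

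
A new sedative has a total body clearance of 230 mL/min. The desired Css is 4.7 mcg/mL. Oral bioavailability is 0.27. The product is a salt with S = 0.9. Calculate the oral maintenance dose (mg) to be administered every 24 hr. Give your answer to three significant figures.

CL = 230 mL/min × 60/1000 = 13.80 L/h
D = CL × Css × τ / F / S = 13.80 × 4.7 × 24 / 0.27 / 0.9 = 6406 mg

6410 mg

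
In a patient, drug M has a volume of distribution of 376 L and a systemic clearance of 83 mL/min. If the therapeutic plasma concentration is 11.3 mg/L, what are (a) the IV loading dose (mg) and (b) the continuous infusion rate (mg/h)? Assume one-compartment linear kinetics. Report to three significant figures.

(a) 4250 mg; (b) 56.3 mg/h

LD = Vd · C_target = 376.0 × 11.3 = 4249 mg
Convert clearance: 83 mL/min × 60 min/h ÷ 1000 mL/L = 4.980 L/h
Maintenance: replace elimination → rate = CL × Css = 4.980 × 11.3 = 56.27 mg/h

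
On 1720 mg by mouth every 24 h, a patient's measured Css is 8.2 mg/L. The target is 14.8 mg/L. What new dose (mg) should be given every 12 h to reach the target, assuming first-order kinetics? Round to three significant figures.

1550 mg

With linear kinetics, Css is proportional to dose rate (D/τ) at fixed clearance.
D₂ = D₁ × (Css,target / Css,current) × (τ₂/τ₁) = 1720 × (14.8/8.2) × (12/24) = 1552 mg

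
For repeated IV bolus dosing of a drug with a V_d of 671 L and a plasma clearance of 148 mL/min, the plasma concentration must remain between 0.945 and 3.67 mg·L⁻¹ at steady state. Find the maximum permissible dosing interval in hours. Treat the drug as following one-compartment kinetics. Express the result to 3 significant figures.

103 h

CL = 148 mL/min = 148 × 0.06 = 8.880 L/h
k = CL / Vd = 8.880 / 671.0 = 0.01323 h⁻¹
Between IV bolus doses, concentration decays as C = C₀·e^(−kτ), so C_peak/C_trough = e^(kτ).
τ_max = ln(C_peak/C_trough) / k = ln(3.67/0.945) / 0.01323 = 1.357 / 0.01323 = 102.6 h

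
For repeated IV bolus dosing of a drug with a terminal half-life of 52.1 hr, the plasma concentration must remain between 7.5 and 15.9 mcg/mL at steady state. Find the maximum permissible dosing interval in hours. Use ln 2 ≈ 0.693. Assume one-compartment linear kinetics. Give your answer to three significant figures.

k = 0.693 / t½ = 0.693 / 52.1 = 0.01330 h⁻¹
Between IV bolus doses, concentration decays as C = C₀·e^(−kτ), so C_peak/C_trough = e^(kτ).
τ_max = ln(C_peak/C_trough) / k = ln(15.9/7.5) / 0.01330 = 0.7514 / 0.01330 = 56.50 h

56.5 h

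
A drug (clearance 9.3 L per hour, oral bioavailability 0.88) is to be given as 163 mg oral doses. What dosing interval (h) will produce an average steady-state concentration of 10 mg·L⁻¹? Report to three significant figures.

F·D/τ = CL·Css → τ = F·D / (CL·Css).
τ = 0.88 × 163 / (9.3 × 10) = 1.542 h

1.54 h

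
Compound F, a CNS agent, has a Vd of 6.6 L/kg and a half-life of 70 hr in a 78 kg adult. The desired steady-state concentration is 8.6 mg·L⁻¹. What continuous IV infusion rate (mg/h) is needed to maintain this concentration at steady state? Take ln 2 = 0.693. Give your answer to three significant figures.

Vd(total) = 78 kg × 6.6 L/kg = 514.8 L
CL = ln 2 · Vd / t½ = 0.693 × 514.8 / 70 = 5.097 L/h
Infusion rate = CL × Css = 5.097 × 8.6 = 43.83 mg/h

43.8 mg/h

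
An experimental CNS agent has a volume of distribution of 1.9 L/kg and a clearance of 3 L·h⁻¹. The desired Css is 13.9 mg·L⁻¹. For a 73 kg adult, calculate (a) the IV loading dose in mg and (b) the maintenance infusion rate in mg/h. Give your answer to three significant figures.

Vd(total) = 73 kg × 1.9 L/kg = 138.7 L
Loading dose = Vd × C = 138.7 × 13.9 = 1928 mg
Infusion rate = 3.000 L/h × 13.9 mg/L = 41.70 mg/h

(a) 1930 mg; (b) 41.7 mg/h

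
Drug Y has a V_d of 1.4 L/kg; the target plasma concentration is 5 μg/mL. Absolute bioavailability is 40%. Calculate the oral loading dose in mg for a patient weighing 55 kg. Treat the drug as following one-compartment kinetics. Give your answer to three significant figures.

Vd = 1.4 L/kg × 55 kg = 77.00 L
The loading dose fills Vd to the target concentration.
LD = Vd × C / F = 77.00 × 5.000 / 0.4 = 962.5 mg

963 mg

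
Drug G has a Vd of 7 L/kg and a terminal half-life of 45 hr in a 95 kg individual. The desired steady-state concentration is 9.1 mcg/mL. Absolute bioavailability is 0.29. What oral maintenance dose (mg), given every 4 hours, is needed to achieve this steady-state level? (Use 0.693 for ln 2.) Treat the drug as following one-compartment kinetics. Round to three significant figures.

1290 mg

Vd(total) = 95 kg × 7 L/kg = 665.0 L
CL = 0.693 × Vd / t½ = 0.693 × 665.0 / 45 = 10.24 L/h
D = CL × Css × τ / F = 10.24 × 9.1 × 4 / 0.29 = 1285 mg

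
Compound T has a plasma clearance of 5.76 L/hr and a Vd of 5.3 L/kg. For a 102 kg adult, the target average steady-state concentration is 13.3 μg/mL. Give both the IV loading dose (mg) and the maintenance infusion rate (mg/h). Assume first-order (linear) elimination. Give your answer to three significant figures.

(a) 7190 mg; (b) 76.6 mg/h

Vd(total) = 102 kg × 5.3 L/kg = 540.6 L
Loading: fill Vd to C_target → 540.6 L × 13.3 mg/L = 7190 mg
Maintenance: replace elimination → rate = CL × Css = 5.760 × 13.3 = 76.61 mg/h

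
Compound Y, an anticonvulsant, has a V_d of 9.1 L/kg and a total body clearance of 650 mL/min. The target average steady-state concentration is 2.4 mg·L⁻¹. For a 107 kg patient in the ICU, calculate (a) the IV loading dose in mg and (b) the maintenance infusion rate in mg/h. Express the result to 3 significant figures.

Total Vd = 9.1 × 107 = 973.7 L
Loading: fill Vd to C_target → 973.7 L × 2.4 mg/L = 2337 mg
Convert clearance: 650 mL/min × 60 min/h ÷ 1000 mL/L = 39.00 L/h
Maintenance: replace elimination → rate = CL × Css = 39.00 × 2.4 = 93.60 mg/h

(a) 2340 mg; (b) 93.6 mg/h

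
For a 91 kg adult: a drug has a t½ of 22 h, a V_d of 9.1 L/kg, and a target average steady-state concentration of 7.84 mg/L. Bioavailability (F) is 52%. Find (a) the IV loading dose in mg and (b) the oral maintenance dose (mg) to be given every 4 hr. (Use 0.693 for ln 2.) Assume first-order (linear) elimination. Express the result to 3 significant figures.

Vd = 9.1 L/kg × 91 kg = 828.1 L
LD = Vd × C = 828.1 × 7.84 = 6492 mg
CL = 0.693 × Vd / t½ = 0.693 × 828.1 / 22 = 26.09 L/h
D = CL × Css × τ / F = 26.09 × 7.84 × 4 / 0.52 = 1573 mg

(a) 6490 mg; (b) 1570 mg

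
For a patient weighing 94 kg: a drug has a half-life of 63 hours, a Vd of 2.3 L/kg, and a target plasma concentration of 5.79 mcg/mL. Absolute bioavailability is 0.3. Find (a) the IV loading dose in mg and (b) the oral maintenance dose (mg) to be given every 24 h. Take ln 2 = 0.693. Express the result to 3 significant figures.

Total Vd = 2.3 × 94 = 216.2 L
LD = Vd × C = 216.2 × 5.79 = 1252 mg
CL = 0.693 × Vd / t½ = 0.693 × 216.2 / 63 = 2.378 L/h
D = CL × Css × τ / F = 2.378 × 5.79 × 24 / 0.3 = 1101 mg

(a) 1250 mg; (b) 1100 mg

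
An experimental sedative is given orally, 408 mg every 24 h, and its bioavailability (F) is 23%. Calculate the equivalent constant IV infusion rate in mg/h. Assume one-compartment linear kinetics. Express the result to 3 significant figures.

3.91 mg/h

Equivalent systemic input: infusion rate = F·D/τ.
Rate = 0.23 × 408 / 24 = 3.910 mg/h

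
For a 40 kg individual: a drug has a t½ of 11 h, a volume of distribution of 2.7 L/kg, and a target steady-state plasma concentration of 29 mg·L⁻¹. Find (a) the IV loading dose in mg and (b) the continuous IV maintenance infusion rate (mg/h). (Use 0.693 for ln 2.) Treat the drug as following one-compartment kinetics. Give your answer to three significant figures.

(a) 3130 mg; (b) 197 mg/h

Total Vd = 2.7 × 40 = 108.0 L
LD = Vd × C = 108.0 × 29 = 3132 mg
CL = 0.693 × Vd / t½ = 0.693 × 108.0 / 11 = 6.804 L/h
Infusion rate = CL × Css = 6.804 × 29 = 197.3 mg/h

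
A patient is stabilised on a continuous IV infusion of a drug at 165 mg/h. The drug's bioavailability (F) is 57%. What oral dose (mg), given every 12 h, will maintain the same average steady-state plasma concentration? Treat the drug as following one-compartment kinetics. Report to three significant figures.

To maintain the same Css, the systemic dosing rate must be unchanged: F·D/τ = infusion rate.
D = rate × τ / F = 165 × 12 / 0.57 = 3474 mg

3470 mg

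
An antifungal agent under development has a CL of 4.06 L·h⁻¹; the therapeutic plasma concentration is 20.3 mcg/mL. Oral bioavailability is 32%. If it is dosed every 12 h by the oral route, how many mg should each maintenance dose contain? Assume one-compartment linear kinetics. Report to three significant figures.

D = CL × Css × τ / F = 4.060 × 20.3 × 12 / 0.32 = 3091 mg

3090 mg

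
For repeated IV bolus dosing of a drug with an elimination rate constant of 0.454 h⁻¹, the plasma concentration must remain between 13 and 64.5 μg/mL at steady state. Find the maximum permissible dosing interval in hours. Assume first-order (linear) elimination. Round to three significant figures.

Between IV bolus doses, concentration decays as C = C₀·e^(−kτ), so C_peak/C_trough = e^(kτ).
τ_max = ln(C_peak/C_trough) / k = ln(64.5/13) / 0.4540 = 1.602 / 0.4540 = 3.529 h

3.53 h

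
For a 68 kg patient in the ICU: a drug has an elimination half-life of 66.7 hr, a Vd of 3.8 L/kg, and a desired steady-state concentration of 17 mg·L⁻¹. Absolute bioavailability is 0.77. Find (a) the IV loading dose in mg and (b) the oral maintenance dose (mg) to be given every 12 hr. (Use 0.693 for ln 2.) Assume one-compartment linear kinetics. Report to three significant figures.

(a) 4390 mg; (b) 711 mg

Total Vd = 3.8 × 68 = 258.4 L
LD = Vd × C = 258.4 × 17 = 4393 mg
CL = 0.693 × Vd / t½ = 0.693 × 258.4 / 66.7 = 2.685 L/h
D = CL × Css × τ / F = 2.685 × 17 × 12 / 0.77 = 711.4 mg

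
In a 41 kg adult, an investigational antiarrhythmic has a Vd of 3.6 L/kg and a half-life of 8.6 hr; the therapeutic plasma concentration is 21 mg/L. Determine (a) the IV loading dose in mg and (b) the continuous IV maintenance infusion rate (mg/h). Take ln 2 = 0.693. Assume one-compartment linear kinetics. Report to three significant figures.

(a) 3100 mg; (b) 250 mg/h

Vd = 3.6 L/kg × 41 kg = 147.6 L
LD = Vd × C = 147.6 × 21 = 3100 mg
CL = 0.693 × Vd / t½ = 0.693 × 147.6 / 8.6 = 11.89 L/h
Infusion rate = CL × Css = 11.89 × 21 = 249.7 mg/h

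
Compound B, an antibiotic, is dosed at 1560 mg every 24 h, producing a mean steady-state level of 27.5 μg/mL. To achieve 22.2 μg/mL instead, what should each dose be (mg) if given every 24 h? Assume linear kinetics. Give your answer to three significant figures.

With linear kinetics, Css is proportional to dose rate (D/τ) at fixed clearance.
D₂ = D₁ × (Css,target / Css,current) = 1560 × 22.2/27.5 = 1259 mg

1260 mg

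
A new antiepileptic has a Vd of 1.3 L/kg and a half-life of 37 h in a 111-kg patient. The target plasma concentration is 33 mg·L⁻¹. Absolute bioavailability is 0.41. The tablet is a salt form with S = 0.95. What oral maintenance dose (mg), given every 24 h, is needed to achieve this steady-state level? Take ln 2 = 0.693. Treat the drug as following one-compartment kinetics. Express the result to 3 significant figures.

Total Vd = 1.3 × 111 = 144.3 L
k = 0.693/37 = 0.01873 h⁻¹, so CL = k·Vd = 0.01873 × 144.3 = 2.703 L/h
D = CL × Css × τ / F / S = 2.703 × 33 × 24 / 0.41 / 0.95 = 5496 mg

5500 mg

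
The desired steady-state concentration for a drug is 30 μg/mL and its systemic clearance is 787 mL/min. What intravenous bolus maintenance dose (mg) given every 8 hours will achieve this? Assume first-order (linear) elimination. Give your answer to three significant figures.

11300 mg

CL = 787 mL/min = 787 × 0.06 = 47.22 L/h
D = CL × Css × τ = 47.22 × 30 × 8 = 11330 mg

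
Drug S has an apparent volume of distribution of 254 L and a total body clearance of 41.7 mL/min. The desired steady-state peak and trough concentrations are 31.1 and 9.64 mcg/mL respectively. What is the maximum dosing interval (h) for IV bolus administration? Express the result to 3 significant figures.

CL = 41.7 mL/min = 41.7 × 0.06 = 2.502 L/h
k = CL / Vd = 2.502 / 254.0 = 0.009850 h⁻¹
Between IV bolus doses, concentration decays as C = C₀·e^(−kτ), so C_peak/C_trough = e^(kτ).
τ_max = ln(C_peak/C_trough) / k = ln(31.1/9.64) / 0.009850 = 1.171 / 0.009850 = 118.9 h

119 h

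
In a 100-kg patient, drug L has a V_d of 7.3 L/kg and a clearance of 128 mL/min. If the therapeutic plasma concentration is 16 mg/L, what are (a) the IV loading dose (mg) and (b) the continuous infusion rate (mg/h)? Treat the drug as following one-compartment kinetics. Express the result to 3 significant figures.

Total Vd = 7.3 × 100 = 730.0 L
Loading: fill Vd to C_target → 730.0 L × 16 mg/L = 11680 mg
CL = 128 mL/min × 60/1000 = 7.680 L/h
Infusion rate = 7.680 L/h × 16 mg/L = 122.9 mg/h

(a) 11700 mg; (b) 123 mg/h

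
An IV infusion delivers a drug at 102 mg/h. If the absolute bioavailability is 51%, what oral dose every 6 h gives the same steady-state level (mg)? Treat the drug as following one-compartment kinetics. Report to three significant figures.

To maintain the same Css, the systemic dosing rate must be unchanged: F·D/τ = infusion rate.
D = rate × τ / F = 102 × 6 / 0.51 = 1200 mg

1200 mg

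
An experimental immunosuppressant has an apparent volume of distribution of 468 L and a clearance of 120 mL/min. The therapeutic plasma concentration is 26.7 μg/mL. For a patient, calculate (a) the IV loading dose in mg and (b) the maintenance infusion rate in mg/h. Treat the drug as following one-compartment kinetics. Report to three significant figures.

Loading dose = Vd × C = 468.0 × 26.7 = 12500 mg
CL = 120 mL/min × 60/1000 = 7.200 L/h
Maintenance infusion rate = CL × Css = 7.200 × 26.7 = 192.2 mg/h

(a) 12500 mg; (b) 192 mg/h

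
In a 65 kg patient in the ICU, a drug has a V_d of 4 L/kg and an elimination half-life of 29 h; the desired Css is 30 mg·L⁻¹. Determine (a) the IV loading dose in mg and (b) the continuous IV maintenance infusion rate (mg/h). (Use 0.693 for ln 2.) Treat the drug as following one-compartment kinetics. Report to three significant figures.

Vd = 4 L/kg × 65 kg = 260.0 L
LD = Vd × C = 260.0 × 30 = 7800 mg
CL = 0.693 × Vd / t½ = 0.693 × 260.0 / 29 = 6.213 L/h
Infusion rate = CL × Css = 6.213 × 30 = 186.4 mg/h

(a) 7800 mg; (b) 186 mg/h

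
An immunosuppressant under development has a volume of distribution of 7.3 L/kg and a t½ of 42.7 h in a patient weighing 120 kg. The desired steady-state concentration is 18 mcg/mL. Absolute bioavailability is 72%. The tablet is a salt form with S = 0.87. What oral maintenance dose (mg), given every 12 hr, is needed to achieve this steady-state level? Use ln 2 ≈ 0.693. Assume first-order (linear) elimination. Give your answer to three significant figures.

4900 mg

Vd = 7.3 L/kg × 120 kg = 876.0 L
CL = ln 2 · Vd / t½ = 0.693 × 876.0 / 42.7 = 14.22 L/h
D = CL × Css × τ / F / S = 14.22 × 18 × 12 / 0.72 / 0.87 = 4903 mg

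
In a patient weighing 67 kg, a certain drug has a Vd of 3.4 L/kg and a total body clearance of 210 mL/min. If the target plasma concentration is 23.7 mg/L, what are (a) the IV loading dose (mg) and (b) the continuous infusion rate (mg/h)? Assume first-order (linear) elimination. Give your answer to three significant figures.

(a) 5400 mg; (b) 299 mg/h

Total Vd = 3.4 × 67 = 227.8 L
Loading dose = Vd × C = 227.8 × 23.7 = 5399 mg
CL = 210 mL/min × 60/1000 = 12.60 L/h
Maintenance infusion rate = CL × Css = 12.60 × 23.7 = 298.6 mg/h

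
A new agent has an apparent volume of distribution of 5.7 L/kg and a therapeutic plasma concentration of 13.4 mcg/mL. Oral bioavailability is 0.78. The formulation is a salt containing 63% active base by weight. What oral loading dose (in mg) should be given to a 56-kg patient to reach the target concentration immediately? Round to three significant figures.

8700 mg

Vd(total) = 56 kg × 5.7 L/kg = 319.2 L
The loading dose fills Vd to the target concentration.
LD = Vd × C / F / S = 319.2 × 13.40 / 0.78 / 0.63 = 8704 mg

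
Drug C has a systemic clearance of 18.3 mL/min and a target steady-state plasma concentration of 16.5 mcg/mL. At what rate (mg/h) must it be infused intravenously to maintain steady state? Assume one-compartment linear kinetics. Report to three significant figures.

18.1 mg/h

CL = 18.3 mL/min × 60/1000 = 1.098 L/h
At steady state, infusion rate equals elimination rate: rate in = CL × Css.
Infusion rate = CL · Css = 1.098 L/h × 16.5 mg/L = 18.12 mg/h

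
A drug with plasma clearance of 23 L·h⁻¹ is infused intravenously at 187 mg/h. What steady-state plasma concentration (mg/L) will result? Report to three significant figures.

Css = rate / CL = 187 / 23.00 = 8.130 mg/L

8.13 mg/L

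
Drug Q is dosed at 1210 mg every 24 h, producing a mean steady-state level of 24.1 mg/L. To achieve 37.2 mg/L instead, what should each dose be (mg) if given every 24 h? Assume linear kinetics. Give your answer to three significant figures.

1870 mg

With linear kinetics, Css is proportional to dose rate (D/τ) at fixed clearance.
D₂ = D₁ × (Css,target / Css,current) = 1210 × 37.2/24.1 = 1868 mg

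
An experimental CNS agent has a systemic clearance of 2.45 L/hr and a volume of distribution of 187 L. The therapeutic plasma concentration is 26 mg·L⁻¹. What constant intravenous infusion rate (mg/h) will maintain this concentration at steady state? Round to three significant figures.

63.7 mg/h

Rate = CL × Css = 2.450 × 26 = 63.70 mg/h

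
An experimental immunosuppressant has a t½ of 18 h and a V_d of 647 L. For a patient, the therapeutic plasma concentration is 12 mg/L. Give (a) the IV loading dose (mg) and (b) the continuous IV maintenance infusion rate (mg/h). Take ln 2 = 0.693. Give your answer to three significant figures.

LD = Vd × C = 647.0 × 12 = 7764 mg
CL = 0.693 × Vd / t½ = 0.693 × 647.0 / 18 = 24.91 L/h
Infusion rate = CL × Css = 24.91 × 12 = 298.9 mg/h

(a) 7760 mg; (b) 299 mg/h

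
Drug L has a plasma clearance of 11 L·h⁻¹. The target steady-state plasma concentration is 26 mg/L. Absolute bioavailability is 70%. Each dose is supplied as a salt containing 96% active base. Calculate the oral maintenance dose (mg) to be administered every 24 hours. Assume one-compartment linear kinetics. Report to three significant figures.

D = CL × Css × τ / F / S = 11.00 × 26 × 24 / 0.7 / 0.96 = 10210 mg

10200 mg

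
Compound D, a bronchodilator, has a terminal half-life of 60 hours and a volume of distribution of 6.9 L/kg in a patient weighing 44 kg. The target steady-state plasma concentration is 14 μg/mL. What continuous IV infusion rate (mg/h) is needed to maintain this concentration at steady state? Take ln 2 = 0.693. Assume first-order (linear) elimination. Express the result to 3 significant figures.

Total Vd = 6.9 × 44 = 303.6 L
k = 0.693/60 = 0.01155 h⁻¹, so CL = k·Vd = 0.01155 × 303.6 = 3.507 L/h
Infusion rate = CL × Css = 3.507 × 14 = 49.10 mg/h

49.1 mg/h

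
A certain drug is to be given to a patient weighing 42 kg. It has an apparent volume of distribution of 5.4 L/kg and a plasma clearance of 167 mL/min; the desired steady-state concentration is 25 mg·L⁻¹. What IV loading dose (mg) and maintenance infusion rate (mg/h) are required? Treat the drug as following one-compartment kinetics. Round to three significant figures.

(a) 5670 mg; (b) 251 mg/h

Vd(total) = 42 kg × 5.4 L/kg = 226.8 L
LD = Vd · C_target = 226.8 × 25 = 5670 mg
CL = 167 mL/min × 60/1000 = 10.02 L/h
Infusion rate = 10.02 L/h × 25 mg/L = 250.5 mg/h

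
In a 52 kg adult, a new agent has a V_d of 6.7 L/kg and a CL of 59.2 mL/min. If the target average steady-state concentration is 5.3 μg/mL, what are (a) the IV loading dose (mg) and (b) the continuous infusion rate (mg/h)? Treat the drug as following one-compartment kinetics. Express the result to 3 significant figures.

(a) 1850 mg; (b) 18.8 mg/h

Vd(total) = 52 kg × 6.7 L/kg = 348.4 L
Loading dose = Vd × C = 348.4 × 5.3 = 1847 mg
CL = 59.2 mL/min = 59.2 × 0.06 = 3.552 L/h
Maintenance: replace elimination → rate = CL × Css = 3.552 × 5.3 = 18.83 mg/h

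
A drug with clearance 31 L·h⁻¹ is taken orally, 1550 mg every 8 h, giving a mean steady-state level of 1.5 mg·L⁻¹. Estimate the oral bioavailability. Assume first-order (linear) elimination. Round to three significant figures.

0.240

F·D/τ = CL·Css at steady state → F = CL·Css·τ / D.
F = 31 × 1.5 × 8 / 1550 = 0.240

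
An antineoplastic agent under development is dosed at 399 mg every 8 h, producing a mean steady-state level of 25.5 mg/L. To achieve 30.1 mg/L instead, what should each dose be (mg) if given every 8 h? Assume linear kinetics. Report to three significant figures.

With linear kinetics, Css is proportional to dose rate (D/τ) at fixed clearance.
D₂ = D₁ × (Css,target / Css,current) = 399 × 30.1/25.5 = 471.0 mg

471 mg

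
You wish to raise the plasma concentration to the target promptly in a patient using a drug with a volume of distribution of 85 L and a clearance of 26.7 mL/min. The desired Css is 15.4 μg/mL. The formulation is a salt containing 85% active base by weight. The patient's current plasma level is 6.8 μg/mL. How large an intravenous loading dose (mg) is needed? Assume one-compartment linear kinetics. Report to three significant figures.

860 mg

Concentration deficit ΔC = 15.4 − 6.8 = 8.600 mg/L
LD = Vd × ΔC / S = 85.00 × 8.600 / 0.85 = 860.0 mg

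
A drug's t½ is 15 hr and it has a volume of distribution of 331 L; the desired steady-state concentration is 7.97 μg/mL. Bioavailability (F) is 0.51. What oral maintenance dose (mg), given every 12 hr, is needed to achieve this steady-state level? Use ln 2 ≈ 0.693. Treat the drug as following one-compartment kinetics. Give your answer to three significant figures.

2870 mg

CL = 0.693 × Vd / t½ = 0.693 × 331.0 / 15 = 15.29 L/h
D = CL × Css × τ / F = 15.29 × 7.97 × 12 / 0.51 = 2867 mg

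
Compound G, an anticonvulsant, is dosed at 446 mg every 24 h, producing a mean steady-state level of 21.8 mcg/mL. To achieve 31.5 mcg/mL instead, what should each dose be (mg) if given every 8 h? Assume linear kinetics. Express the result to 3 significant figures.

215 mg

With linear kinetics, Css is proportional to dose rate (D/τ) at fixed clearance.
D₂ = D₁ × (Css,target / Css,current) × (τ₂/τ₁) = 446 × (31.5/21.8) × (8/24) = 214.8 mg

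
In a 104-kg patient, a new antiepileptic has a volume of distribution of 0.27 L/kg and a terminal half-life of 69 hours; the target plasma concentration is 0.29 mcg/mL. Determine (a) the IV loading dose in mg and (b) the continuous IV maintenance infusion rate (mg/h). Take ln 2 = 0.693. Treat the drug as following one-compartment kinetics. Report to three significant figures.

Vd = 0.27 L/kg × 104 kg = 28.08 L
LD = Vd × C = 28.08 × 0.29 = 8.143 mg
CL = 0.693 × Vd / t½ = 0.693 × 28.08 / 69 = 0.2820 L/h
Infusion rate = CL × Css = 0.2820 × 0.29 = 0.08178 mg/h

(a) 8.14 mg; (b) 0.0818 mg/h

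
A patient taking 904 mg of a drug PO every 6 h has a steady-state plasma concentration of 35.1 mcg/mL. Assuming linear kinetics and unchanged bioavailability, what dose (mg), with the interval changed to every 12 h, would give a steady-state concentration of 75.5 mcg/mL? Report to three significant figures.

For first-order elimination, Css ∝ F·D/(CL·τ); F and CL are unchanged, so Css ∝ D/τ.
D₂ = D₁ × (Css,target / Css,current) × (τ₂/τ₁) = 904 × (75.5/35.1) × (12/6) = 3889 mg

3890 mg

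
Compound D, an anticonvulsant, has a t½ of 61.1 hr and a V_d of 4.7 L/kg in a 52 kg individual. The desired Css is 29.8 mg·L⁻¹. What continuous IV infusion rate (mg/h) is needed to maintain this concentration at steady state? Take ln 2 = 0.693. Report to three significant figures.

82.6 mg/h

Total Vd = 4.7 × 52 = 244.4 L
CL = ln 2 · Vd / t½ = 0.693 × 244.4 / 61.1 = 2.772 L/h
Infusion rate = CL × Css = 2.772 × 29.8 = 82.61 mg/h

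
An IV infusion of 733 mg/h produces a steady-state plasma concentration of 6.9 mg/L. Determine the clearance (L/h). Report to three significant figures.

At steady state, infusion rate = CL × Css, so CL = rate / Css.
CL = 733 / 6.9 = 106.2 L/h

106 L/h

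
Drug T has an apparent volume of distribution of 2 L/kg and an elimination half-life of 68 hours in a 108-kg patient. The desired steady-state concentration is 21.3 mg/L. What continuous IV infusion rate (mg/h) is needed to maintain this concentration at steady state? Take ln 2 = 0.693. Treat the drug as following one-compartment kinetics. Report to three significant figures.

46.9 mg/h

Total Vd = 2 × 108 = 216.0 L
CL = 0.693 × Vd / t½ = 0.693 × 216.0 / 68 = 2.201 L/h
Infusion rate = CL × Css = 2.201 × 21.3 = 46.88 mg/h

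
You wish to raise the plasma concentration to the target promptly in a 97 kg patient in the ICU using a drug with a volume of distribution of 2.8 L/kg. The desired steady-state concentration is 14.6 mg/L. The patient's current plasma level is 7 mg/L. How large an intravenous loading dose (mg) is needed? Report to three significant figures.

2060 mg

Vd = 2.8 L/kg × 97 kg = 271.6 L
Concentration deficit ΔC = 14.6 − 7 = 7.600 mg/L
LD = Vd × ΔC = 271.6 × 7.600 = 2064 mg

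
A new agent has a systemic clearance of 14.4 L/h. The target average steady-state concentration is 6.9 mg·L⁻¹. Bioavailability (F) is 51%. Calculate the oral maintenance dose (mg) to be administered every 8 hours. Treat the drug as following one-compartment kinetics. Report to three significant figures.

1560 mg

D = CL × Css × τ / F = 14.40 × 6.9 × 8 / 0.51 = 1559 mg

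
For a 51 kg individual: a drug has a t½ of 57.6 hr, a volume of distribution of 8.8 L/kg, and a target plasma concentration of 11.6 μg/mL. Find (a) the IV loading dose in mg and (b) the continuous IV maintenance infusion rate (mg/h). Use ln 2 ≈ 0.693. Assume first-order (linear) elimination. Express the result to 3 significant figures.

(a) 5210 mg; (b) 62.6 mg/h

Total Vd = 8.8 × 51 = 448.8 L
LD = Vd × C = 448.8 × 11.6 = 5206 mg
CL = 0.693 × Vd / t½ = 0.693 × 448.8 / 57.6 = 5.400 L/h
Infusion rate = CL × Css = 5.400 × 11.6 = 62.64 mg/h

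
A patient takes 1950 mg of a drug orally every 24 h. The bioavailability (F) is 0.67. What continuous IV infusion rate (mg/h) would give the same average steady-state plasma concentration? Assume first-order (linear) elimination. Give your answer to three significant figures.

Equivalent systemic input: infusion rate = F·D/τ.
Rate = 0.67 × 1950 / 24 = 54.44 mg/h

54.4 mg/h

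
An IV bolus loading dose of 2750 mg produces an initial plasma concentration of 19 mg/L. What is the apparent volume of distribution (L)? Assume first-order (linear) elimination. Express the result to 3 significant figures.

145 L

Immediately after an IV bolus, C₀ = Dose / Vd, so Vd = Dose / C₀.
Vd = 2750 / 19 = 144.7 L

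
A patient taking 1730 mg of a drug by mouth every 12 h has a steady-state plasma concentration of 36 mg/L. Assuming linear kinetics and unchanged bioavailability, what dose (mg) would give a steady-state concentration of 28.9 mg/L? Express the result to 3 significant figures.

1390 mg

For first-order elimination, Css ∝ F·D/(CL·τ); F and CL are unchanged, so Css ∝ D/τ.
D₂ = D₁ × (Css,target / Css,current) = 1730 × 28.9/36 = 1389 mg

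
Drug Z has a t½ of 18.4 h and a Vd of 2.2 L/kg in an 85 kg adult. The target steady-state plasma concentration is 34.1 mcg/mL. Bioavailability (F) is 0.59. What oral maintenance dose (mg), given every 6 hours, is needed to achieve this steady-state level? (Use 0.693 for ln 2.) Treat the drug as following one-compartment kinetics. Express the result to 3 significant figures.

Vd = 2.2 L/kg × 85 kg = 187.0 L
k = 0.693/18.4 = 0.03766 h⁻¹, so CL = k·Vd = 0.03766 × 187.0 = 7.042 L/h
D = CL × Css × τ / F = 7.042 × 34.1 × 6 / 0.59 = 2442 mg

2440 mg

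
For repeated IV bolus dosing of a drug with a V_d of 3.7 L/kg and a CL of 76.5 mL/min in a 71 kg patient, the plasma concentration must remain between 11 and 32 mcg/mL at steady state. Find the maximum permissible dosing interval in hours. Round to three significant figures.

Total Vd = 3.7 × 71 = 262.7 L
CL = 76.5 mL/min × 60/1000 = 4.590 L/h
k = CL / Vd = 4.590 / 262.7 = 0.01747 h⁻¹
Between IV bolus doses, concentration decays as C = C₀·e^(−kτ), so C_peak/C_trough = e^(kτ).
τ_max = ln(C_peak/C_trough) / k = ln(32/11) / 0.01747 = 1.068 / 0.01747 = 61.13 h

61.1 h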